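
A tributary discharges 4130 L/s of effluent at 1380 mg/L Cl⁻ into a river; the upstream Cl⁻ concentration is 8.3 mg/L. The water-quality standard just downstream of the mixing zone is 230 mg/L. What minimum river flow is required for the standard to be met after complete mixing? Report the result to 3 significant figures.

21400 L/s

Set C_mix = 230: (Q·8.300 + 4130·1380) / (Q + 4130) = 230
→ Q = 4130·(1380 − 230)/(230 − 8.300) = 21420 L/s.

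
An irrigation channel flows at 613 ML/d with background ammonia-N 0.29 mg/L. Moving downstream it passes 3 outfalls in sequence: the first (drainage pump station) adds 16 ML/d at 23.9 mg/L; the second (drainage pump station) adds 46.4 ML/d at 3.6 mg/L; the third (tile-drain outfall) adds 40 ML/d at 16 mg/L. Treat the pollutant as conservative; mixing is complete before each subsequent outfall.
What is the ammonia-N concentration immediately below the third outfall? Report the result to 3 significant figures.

Outfall 1: combined Q = 629.0 ML/d; C = (613.0·0.2900 + 16.00·23.90)/629.0 = 0.8906 mg/L.
Outfall 2: combined Q = 675.4 ML/d; C = (629.0·0.8906 + 46.40·3.600)/675.4 = 1.077 mg/L.
Outfall 3: combined Q = 715.4 ML/d; C = (675.4·1.077 + 40.00·16.00)/715.4 = 1.911 mg/L.

1.91 mg/L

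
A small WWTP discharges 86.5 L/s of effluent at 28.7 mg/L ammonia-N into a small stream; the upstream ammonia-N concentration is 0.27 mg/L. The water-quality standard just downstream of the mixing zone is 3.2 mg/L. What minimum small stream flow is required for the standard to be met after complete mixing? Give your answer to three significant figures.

Set C_mix = 3.2: (Q·0.2700 + 86.50·28.70) / (Q + 86.50) = 3.2
→ Q = 86.50·(28.70 − 3.2)/(3.2 − 0.2700) = 752.8 L/s.

753 L/s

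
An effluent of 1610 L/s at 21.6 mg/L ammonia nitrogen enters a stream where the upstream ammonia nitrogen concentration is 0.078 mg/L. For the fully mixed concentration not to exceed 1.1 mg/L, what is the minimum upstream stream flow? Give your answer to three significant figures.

Set C_mix = 1.1: (Q·0.07800 + 1610·21.60) / (Q + 1610) = 1.1
→ Q = 1610·(21.60 − 1.1)/(1.1 − 0.07800) = 32290 L/s.

32300 L/s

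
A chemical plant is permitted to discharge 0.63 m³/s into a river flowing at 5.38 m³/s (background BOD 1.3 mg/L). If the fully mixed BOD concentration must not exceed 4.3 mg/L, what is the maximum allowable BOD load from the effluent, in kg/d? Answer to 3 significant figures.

Mass balance at the limit: 5.380·1.300 + 0.6300·Cₑ = 6.010·4.3 → Cₑ = 29.92 mg/L.
Load = 0.6300 m³/s × 29.92 g/m³ × 86 400 s/d = 1629 kg/d.

1630 kg/d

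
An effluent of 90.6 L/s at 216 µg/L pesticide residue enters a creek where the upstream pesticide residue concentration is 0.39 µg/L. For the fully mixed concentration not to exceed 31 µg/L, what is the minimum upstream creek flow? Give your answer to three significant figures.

Set C_mix = 31: (Q·0.3900 + 90.60·216.0) / (Q + 90.60) = 31
→ Q = 90.60·(216.0 − 31)/(31 − 0.3900) = 547.6 L/s.

548 L/s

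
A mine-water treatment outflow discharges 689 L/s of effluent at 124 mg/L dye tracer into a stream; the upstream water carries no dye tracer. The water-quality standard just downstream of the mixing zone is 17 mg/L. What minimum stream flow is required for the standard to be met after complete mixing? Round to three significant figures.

Set C_mix = 17: (Q·0 + 689.0·124.0) / (Q + 689.0) = 17
→ Q = 689.0·(124.0 − 17)/(17 − 0) = 4337 L/s.

4340 L/s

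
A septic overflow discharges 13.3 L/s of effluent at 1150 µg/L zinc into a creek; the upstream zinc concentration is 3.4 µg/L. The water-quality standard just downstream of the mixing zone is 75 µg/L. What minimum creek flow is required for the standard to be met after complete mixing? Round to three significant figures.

200 L/s

Set C_mix = 75: (Q·3.400 + 13.30·1150) / (Q + 13.30) = 75
→ Q = 13.30·(1150 − 75)/(75 − 3.400) = 199.7 L/s.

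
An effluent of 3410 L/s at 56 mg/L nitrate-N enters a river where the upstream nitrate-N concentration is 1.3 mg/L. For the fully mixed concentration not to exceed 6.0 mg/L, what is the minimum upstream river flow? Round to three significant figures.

Set C_mix = 6.0: (Q·1.300 + 3410·56.00) / (Q + 3410) = 6.0
→ Q = 3410·(56.00 − 6.0)/(6.0 − 1.300) = 36280 L/s.

36300 L/s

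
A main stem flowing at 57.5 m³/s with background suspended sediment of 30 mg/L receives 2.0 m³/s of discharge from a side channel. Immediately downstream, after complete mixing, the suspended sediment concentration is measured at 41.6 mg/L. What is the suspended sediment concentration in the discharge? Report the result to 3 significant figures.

Mass balance: 57.50·30.00 + 2.000·Cₑ = 59.50·41.60
→ Cₑ = (59.50·41.60 − 57.50·30.00) / 2.000 = 375.1 mg/L.

375 mg/L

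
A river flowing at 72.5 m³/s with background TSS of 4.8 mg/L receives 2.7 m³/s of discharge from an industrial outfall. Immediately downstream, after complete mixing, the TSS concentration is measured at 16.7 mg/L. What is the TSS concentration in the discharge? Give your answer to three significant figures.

336 mg/L

Mass balance: 72.50·4.800 + 2.700·Cₑ = 75.20·16.70
→ Cₑ = (75.20·16.70 − 72.50·4.800) / 2.700 = 336.2 mg/L.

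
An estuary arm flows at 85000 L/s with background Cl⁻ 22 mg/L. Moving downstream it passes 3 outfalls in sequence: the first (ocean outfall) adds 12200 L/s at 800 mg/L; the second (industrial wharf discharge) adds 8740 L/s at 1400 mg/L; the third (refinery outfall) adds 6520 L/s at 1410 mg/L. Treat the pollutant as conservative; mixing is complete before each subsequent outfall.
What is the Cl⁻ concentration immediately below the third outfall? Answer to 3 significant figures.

Below outfall 1: Q → 97200 L/s, C = (85000·22.00 + 12200·800.0)/97200 = 119.7 mg/L.
Below outfall 2: Q → 105900 L/s, C = (97200·119.7 + 8740·1400)/105900 = 225.3 mg/L.
Below outfall 3: Q → 112500 L/s, C = (105900·225.3 + 6520·1410)/112500 = 294.0 mg/L.

294 mg/L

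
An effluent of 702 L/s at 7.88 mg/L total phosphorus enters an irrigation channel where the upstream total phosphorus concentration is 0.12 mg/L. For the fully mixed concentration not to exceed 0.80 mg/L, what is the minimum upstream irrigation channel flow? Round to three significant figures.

7310 L/s

Set C_mix = 0.80: (Q·0.1200 + 702.0·7.880) / (Q + 702.0) = 0.80
→ Q = 702.0·(7.880 − 0.80)/(0.80 − 0.1200) = 7309 L/s.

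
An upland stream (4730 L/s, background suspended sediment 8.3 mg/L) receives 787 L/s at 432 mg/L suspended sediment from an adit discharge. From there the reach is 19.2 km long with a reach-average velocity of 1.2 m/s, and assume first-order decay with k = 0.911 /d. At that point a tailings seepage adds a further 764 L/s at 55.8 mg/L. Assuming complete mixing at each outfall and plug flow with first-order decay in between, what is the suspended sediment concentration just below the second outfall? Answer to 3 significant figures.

Mixed concentration C = ΣQC/ΣQ = (4730·8.300 + 787.0·432.0) / 5517 = 379200/5517 = 68.74 mg/L; combined flow 5517 L/s.
Travel time t = 19.2·1000 / 1.2 = 16000 s = 4.444 h.
First-order decay: C = 68.74·exp(−k·t) = 68.74·0.8448 = 58.07 mg/L.
At the second outfall, C = (5517·58.07 + 764.0·55.80) / (5517 + 764.0) = 57.79 mg/L.

57.8 mg/L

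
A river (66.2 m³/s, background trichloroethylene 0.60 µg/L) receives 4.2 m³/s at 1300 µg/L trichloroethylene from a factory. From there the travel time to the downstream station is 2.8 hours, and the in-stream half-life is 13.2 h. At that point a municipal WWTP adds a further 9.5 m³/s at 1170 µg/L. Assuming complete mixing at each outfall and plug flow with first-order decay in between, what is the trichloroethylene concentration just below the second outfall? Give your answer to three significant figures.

Mass balance: C = (66.20·0.6000 + 4.200·1300) / 70.40 = 5500/70.40 = 78.12 µg/L; combined flow 70.40 m³/s.
Half-life 13.2 h → k = ln 2 / 13.2 = 0.05251 h⁻¹ = 1.260 d⁻¹.
Applying C = C₀e^(−kt): 78.12 × 0.8633 = 67.44 µg/L.
At the second outfall, C = (70.40·67.44 + 9.500·1170) / (70.40 + 9.500) = 198.5 µg/L.

199 µg/L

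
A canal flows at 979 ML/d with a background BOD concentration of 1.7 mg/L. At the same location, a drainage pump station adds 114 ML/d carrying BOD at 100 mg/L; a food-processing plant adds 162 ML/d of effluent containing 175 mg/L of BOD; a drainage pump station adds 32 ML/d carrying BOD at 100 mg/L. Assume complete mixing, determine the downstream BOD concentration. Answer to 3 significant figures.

After mixing, C = (979.0·1.700 + 114.0·100.0 + 162.0·175.0 + 32.00·100.0) / 1287 = 44610/1287 = 34.67 mg/L.

34.7 mg/L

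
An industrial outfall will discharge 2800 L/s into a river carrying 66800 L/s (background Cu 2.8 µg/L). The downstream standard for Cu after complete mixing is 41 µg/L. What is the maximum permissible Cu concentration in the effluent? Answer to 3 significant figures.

952 µg/L

At the limit, (Qr·Cr + Qe·Cₑ)/(Qr + Qe) = 41:
Cₑ = (69600·41 − 66800·2.800) / 2800 = 952.3 µg/L.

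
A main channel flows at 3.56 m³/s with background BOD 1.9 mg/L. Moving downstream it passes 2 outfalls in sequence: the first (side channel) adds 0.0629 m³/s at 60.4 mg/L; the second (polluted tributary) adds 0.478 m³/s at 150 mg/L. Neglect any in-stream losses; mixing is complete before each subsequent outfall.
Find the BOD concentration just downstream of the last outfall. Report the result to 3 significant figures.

Below outfall 1: Q → 3.623 m³/s, C = (3.560·1.900 + 0.06290·60.40)/3.623 = 2.916 mg/L.
Below outfall 2: Q → 4.101 m³/s, C = (3.623·2.916 + 0.4780·150.0)/4.101 = 20.06 mg/L.

20.1 mg/L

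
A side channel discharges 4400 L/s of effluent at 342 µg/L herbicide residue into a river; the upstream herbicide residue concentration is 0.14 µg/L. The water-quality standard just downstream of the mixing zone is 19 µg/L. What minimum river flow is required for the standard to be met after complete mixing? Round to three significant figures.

Set C_mix = 19: (Q·0.1400 + 4400·342.0) / (Q + 4400) = 19
→ Q = 4400·(342.0 − 19)/(19 − 0.1400) = 75360 L/s.

75400 L/s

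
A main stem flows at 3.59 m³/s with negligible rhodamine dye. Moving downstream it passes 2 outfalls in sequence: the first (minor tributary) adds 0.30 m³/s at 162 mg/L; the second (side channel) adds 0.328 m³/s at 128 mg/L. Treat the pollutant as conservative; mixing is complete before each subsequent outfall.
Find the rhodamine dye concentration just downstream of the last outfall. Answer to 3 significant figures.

21.5 mg/L

Outfall 1: combined Q = 3.890 m³/s; C = (3.590·0 + 0.3000·162.0)/3.890 = 12.49 mg/L.
Outfall 2: combined Q = 4.218 m³/s; C = (3.890·12.49 + 0.3280·128.0)/4.218 = 21.48 mg/L.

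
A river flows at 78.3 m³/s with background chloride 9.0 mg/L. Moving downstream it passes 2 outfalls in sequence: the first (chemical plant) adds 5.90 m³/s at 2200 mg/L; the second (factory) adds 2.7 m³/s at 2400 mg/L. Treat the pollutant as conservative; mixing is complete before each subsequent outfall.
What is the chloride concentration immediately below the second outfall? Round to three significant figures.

232 mg/L

Below outfall 1: Q → 84.20 m³/s, C = (78.30·9.000 + 5.900·2200)/84.20 = 162.5 mg/L.
Below outfall 2: Q → 86.90 m³/s, C = (84.20·162.5 + 2.700·2400)/86.90 = 232.0 mg/L.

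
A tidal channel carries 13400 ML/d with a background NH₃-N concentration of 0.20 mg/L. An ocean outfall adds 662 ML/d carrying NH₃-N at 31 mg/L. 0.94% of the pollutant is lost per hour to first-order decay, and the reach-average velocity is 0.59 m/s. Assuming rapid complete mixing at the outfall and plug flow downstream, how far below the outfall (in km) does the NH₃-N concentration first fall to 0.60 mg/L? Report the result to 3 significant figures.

227 km

Flow-weighted average: C = (13400·0.2000 + 662.0·31.00) / 14060 = 23200/14060 = 1.650 mg/L.
0.94%/h lost → k = −ln(1 − 0.0094) = 0.009444 h⁻¹.
Set 1.650·exp(−k·t) = 0.60 → t = ln(1.650/0.60)/k = 385600 s = 107.1 h.
Distance = v·t = 0.59·385600 = 227500 m = 227.5 km.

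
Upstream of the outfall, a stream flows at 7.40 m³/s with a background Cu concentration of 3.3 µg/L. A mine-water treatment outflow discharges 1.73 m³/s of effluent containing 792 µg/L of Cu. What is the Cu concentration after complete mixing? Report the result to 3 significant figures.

After mixing, C = (7.400·3.300 + 1.730·792.0) / 9.130 = 1395/9.130 = 152.7 µg/L.

153 µg/L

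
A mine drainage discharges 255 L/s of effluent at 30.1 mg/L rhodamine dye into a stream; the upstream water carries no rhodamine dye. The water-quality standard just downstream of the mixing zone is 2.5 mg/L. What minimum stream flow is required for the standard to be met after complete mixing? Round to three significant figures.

Set C_mix = 2.5: (Q·0 + 255.0·30.10) / (Q + 255.0) = 2.5
→ Q = 255.0·(30.10 − 2.5)/(2.5 − 0) = 2815 L/s.

2820 L/s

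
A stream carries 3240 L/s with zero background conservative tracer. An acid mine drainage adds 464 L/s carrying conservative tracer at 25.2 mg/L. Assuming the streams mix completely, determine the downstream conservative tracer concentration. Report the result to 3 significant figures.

Mass balance: C = (3240·0 + 464.0·25.20) / 3704 = 11690/3704 = 3.157 mg/L.

3.16 mg/L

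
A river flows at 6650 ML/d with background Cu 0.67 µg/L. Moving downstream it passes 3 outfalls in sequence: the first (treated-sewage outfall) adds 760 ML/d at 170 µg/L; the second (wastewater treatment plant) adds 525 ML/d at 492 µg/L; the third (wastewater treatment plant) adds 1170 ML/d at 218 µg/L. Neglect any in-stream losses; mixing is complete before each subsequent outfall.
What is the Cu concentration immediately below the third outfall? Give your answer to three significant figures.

Below outfall 1: Q → 7410 ML/d, C = (6650·0.6700 + 760.0·170.0)/7410 = 18.04 µg/L.
Below outfall 2: Q → 7935 ML/d, C = (7410·18.04 + 525.0·492.0)/7935 = 49.40 µg/L.
Below outfall 3: Q → 9105 ML/d, C = (7935·49.40 + 1170·218.0)/9105 = 71.06 µg/L.

71.1 µg/L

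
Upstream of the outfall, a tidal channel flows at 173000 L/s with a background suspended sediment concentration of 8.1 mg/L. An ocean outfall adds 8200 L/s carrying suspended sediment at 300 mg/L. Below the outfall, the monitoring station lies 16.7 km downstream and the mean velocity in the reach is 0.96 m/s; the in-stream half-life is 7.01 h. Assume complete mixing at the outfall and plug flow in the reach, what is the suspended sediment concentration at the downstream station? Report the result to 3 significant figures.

13.2 mg/L

Mass balance: C = (173000·8.100 + 8200·300.0) / 181200 = 3861000/181200 = 21.31 mg/L.
Travel time t = 16.7·1000 / 0.96 = 17400 s = 4.832 h.
Half-life 7.01 h → k = ln 2 / 7.01 = 0.09888 h⁻¹ = 2.373 d⁻¹.
Decay over the reach: 21.31·exp(−kt) = 21.31·0.6201 = 13.22 mg/L.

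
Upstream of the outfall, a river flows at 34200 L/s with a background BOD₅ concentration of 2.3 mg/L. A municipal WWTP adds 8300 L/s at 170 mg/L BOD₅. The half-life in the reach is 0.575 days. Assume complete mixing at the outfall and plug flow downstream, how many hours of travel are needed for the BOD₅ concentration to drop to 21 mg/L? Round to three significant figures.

Conservation of mass: C = (34200·2.300 + 8300·170.0) / 42500 = 1490000/42500 = 35.05 mg/L.
Half-life 0.575 d → k = ln 2 / 0.575 = 1.205 d⁻¹.
35.05·exp(−k·t) = 21 → t = ln(35.05/21)/k = 36720 s = 10.20 h.

10.2 h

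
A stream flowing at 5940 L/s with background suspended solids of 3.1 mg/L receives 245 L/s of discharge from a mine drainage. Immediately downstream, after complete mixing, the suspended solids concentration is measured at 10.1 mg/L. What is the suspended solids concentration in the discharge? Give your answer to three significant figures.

180 mg/L

Mass balance: 5940·3.100 + 245.0·Cₑ = 6185·10.10
→ Cₑ = (6185·10.10 − 5940·3.100) / 245.0 = 179.8 mg/L.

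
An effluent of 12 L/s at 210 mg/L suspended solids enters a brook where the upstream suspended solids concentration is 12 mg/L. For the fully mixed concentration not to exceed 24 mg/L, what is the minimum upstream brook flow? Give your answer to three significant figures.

186 L/s

Set C_mix = 24: (Q·12.00 + 12.00·210.0) / (Q + 12.00) = 24
→ Q = 12.00·(210.0 − 24)/(24 − 12.00) = 186.0 L/s.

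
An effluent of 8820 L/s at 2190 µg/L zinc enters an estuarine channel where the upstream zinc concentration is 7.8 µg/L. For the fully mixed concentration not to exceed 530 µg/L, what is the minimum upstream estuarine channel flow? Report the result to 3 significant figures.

Set C_mix = 530: (Q·7.800 + 8820·2190) / (Q + 8820) = 530
→ Q = 8820·(2190 − 530)/(530 − 7.800) = 28040 L/s.

28000 L/s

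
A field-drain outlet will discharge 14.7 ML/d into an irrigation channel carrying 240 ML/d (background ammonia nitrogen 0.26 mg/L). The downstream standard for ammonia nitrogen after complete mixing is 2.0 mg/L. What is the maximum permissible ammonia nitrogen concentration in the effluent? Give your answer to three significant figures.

At the limit, (Qr·Cr + Qe·Cₑ)/(Qr + Qe) = 2.0:
Cₑ = (254.7·2.0 − 240.0·0.2600) / 14.70 = 30.41 mg/L.

30.4 mg/L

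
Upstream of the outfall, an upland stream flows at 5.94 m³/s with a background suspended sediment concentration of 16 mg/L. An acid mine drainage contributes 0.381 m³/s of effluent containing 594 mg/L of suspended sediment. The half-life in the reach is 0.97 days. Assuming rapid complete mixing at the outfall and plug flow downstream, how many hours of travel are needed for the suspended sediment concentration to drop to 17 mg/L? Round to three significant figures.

36.8 h

Flow-weighted average: C = (5.940·16.00 + 0.3810·594.0) / 6.321 = 321.4/6.321 = 50.84 mg/L.
Half-life 0.97 d → k = ln 2 / 0.97 = 0.7146 d⁻¹.
50.84·exp(−k·t) = 17 → t = ln(50.84/17)/k = 132500 s = 36.79 h.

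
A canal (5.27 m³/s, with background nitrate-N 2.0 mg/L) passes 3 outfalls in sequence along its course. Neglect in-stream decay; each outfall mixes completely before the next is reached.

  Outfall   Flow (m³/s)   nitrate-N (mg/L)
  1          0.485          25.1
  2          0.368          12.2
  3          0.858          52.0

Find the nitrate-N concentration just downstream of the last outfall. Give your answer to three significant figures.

Below outfall 1: Q → 5.755 m³/s, C = (5.270·2.000 + 0.4850·25.10)/5.755 = 3.947 mg/L.
Below outfall 2: Q → 6.123 m³/s, C = (5.755·3.947 + 0.3680·12.20)/6.123 = 4.443 mg/L.
Below outfall 3: Q → 6.981 m³/s, C = (6.123·4.443 + 0.8580·52.00)/6.981 = 10.29 mg/L.

10.3 mg/L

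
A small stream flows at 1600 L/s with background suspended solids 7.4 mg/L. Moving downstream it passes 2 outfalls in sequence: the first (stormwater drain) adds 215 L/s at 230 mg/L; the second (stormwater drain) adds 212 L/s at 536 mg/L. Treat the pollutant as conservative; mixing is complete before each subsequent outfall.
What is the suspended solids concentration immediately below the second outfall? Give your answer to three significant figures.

Outfall 1: combined Q = 1815 L/s; C = (1600·7.400 + 215.0·230.0)/1815 = 33.77 mg/L.
Outfall 2: combined Q = 2027 L/s; C = (1815·33.77 + 212.0·536.0)/2027 = 86.30 mg/L.

86.3 mg/L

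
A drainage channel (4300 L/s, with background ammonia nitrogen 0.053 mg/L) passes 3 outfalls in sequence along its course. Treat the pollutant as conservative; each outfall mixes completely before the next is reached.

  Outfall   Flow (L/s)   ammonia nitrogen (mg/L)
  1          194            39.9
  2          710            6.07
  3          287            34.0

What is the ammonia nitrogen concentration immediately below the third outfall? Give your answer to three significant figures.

Below outfall 1: Q → 4494 L/s, C = (4300·0.05300 + 194.0·39.90)/4494 = 1.773 mg/L.
Below outfall 2: Q → 5204 L/s, C = (4494·1.773 + 710.0·6.070)/5204 = 2.359 mg/L.
Below outfall 3: Q → 5491 L/s, C = (5204·2.359 + 287.0·34.00)/5491 = 4.013 mg/L.

4.01 mg/L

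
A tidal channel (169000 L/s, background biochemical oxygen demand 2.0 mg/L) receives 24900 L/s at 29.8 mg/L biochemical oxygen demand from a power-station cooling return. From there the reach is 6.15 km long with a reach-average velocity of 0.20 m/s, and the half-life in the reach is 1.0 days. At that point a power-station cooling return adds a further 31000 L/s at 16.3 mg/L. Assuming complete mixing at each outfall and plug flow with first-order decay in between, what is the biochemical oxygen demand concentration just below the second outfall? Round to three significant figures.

6.00 mg/L

After mixing, C = (169000·2.000 + 24900·29.80) / 193900 = 1080000/193900 = 5.570 mg/L; combined flow 193900 L/s.
Travel time t = 6.15·1000 / 0.20 = 30750 s = 8.542 h.
Half-life 1.0 d → k = ln 2 / 1.0 = 0.6931 d⁻¹.
After decay, C = 5.570 × e^(−kt) = 5.570 × 0.7814 = 4.352 mg/L.
At the second outfall, C = (193900·4.352 + 31000·16.30) / (193900 + 31000) = 5.999 mg/L.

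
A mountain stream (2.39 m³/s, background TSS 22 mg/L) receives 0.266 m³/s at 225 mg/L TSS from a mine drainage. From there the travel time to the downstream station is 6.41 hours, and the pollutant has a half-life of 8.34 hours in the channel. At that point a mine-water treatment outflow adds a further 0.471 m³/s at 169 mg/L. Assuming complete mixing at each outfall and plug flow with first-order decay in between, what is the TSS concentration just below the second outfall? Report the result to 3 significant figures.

Conservation of mass: C = (2.390·22.00 + 0.2660·225.0) / 2.656 = 112.4/2.656 = 42.33 mg/L; combined flow 2.656 m³/s.
Half-life 8.34 h → k = ln 2 / 8.34 = 0.08311 h⁻¹ = 1.995 d⁻¹.
After decay, C = 42.33 × e^(−kt) = 42.33 × 0.5870 = 24.85 mg/L.
At the second outfall, C = (2.656·24.85 + 0.4710·169.0) / (2.656 + 0.4710) = 46.56 mg/L.

46.6 mg/L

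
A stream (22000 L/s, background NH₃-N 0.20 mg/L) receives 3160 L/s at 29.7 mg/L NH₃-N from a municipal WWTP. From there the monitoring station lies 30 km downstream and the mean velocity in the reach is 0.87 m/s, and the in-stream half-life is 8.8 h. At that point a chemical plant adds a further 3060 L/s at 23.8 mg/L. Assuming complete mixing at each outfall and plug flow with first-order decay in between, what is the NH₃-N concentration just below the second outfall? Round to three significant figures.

4.22 mg/L

Flow-weighted average: C = (22000·0.2000 + 3160·29.70) / 25160 = 98250/25160 = 3.905 mg/L; combined flow 25160 L/s.
Travel time t = 30·1000 / 0.87 = 34480 s = 9.579 h.
Half-life 8.8 h → k = ln 2 / 8.8 = 0.07877 h⁻¹ = 1.890 d⁻¹.
First-order decay: C = 3.905·exp(−k·t) = 3.905·0.4703 = 1.836 mg/L.
At the second outfall, C = (25160·1.836 + 3060·23.80) / (25160 + 3060) = 4.218 mg/L.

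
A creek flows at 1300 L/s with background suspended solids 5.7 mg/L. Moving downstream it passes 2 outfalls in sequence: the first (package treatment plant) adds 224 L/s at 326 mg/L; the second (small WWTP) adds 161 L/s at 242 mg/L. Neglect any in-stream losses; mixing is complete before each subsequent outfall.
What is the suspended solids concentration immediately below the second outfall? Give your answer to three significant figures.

70.9 mg/L

Outfall 1: combined Q = 1524 L/s; C = (1300·5.700 + 224.0·326.0)/1524 = 52.78 mg/L.
Outfall 2: combined Q = 1685 L/s; C = (1524·52.78 + 161.0·242.0)/1685 = 70.86 mg/L.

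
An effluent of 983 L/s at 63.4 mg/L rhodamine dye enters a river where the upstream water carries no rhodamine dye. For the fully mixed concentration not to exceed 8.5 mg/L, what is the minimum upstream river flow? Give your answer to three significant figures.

Set C_mix = 8.5: (Q·0 + 983.0·63.40) / (Q + 983.0) = 8.5
→ Q = 983.0·(63.40 − 8.5)/(8.5 − 0) = 6349 L/s.

6350 L/s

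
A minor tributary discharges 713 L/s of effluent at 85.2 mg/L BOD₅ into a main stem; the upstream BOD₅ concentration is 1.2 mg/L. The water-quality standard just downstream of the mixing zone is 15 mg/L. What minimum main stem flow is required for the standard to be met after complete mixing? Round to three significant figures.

3630 L/s

Set C_mix = 15: (Q·1.200 + 713.0·85.20) / (Q + 713.0) = 15
→ Q = 713.0·(85.20 − 15)/(15 − 1.200) = 3627 L/s.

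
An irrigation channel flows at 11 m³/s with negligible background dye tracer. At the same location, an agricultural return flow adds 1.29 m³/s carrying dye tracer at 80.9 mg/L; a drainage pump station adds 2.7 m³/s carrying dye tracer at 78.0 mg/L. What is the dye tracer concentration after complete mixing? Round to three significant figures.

After mixing, C = (11.00·0 + 1.290·80.90 + 2.700·78.00) / 14.99 = 315.0/14.99 = 21.01 mg/L.

21.0 mg/L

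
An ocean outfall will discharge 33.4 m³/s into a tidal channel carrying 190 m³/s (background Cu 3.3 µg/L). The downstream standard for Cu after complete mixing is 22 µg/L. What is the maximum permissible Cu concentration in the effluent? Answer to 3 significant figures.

128 µg/L

At the limit, (Qr·Cr + Qe·Cₑ)/(Qr + Qe) = 22:
Cₑ = (223.4·22 − 190.0·3.300) / 33.40 = 128.4 µg/L.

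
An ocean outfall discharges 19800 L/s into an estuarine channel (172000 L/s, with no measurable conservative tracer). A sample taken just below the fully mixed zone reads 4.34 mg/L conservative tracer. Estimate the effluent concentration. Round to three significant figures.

Mass balance: 172000·0 + 19800·Cₑ = 191800·4.340
→ Cₑ = (191800·4.340 − 172000·0) / 19800 = 42.04 mg/L.

42.0 mg/L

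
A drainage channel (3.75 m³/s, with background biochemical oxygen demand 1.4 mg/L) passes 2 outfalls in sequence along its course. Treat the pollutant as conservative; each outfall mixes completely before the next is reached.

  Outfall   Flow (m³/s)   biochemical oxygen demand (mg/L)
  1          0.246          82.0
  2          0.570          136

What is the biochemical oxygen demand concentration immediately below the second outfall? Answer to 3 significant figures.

22.5 mg/L

Below outfall 1: Q → 3.996 m³/s, C = (3.750·1.400 + 0.2460·82.00)/3.996 = 6.362 mg/L.
Below outfall 2: Q → 4.566 m³/s, C = (3.996·6.362 + 0.5700·136.0)/4.566 = 22.55 mg/L.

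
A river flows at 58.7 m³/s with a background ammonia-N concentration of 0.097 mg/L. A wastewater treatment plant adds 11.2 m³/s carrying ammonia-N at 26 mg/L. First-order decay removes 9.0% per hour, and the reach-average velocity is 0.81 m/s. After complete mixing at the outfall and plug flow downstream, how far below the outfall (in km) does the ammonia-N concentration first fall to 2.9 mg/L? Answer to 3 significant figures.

11.8 km

Mass balance: C = (58.70·0.09700 + 11.20·26.00) / 69.90 = 296.9/69.90 = 4.247 mg/L.
9.0%/h lost → k = −ln(1 − 0.09) = 0.09431 h⁻¹.
Set 4.247·exp(−k·t) = 2.9 → t = ln(4.247/2.9)/k = 14570 s = 4.046 h.
Distance = v·t = 0.81·14570 = 11800 m = 11.80 km.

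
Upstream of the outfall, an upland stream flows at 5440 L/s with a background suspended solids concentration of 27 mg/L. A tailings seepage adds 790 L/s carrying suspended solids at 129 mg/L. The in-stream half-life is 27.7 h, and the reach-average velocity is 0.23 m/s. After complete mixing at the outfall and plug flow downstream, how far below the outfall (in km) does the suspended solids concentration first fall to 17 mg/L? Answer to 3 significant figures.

28.3 km

Mixed concentration C = ΣQC/ΣQ = (5440·27.00 + 790.0·129.0) / 6230 = 248800/6230 = 39.93 mg/L.
Half-life 27.7 h → k = ln 2 / 27.7 = 0.02502 h⁻¹ = 0.6006 d⁻¹.
Set 39.93·exp(−k·t) = 17 → t = ln(39.93/17)/k = 122900 s = 34.13 h.
Distance = v·t = 0.23·122900 = 28260 m = 28.26 km.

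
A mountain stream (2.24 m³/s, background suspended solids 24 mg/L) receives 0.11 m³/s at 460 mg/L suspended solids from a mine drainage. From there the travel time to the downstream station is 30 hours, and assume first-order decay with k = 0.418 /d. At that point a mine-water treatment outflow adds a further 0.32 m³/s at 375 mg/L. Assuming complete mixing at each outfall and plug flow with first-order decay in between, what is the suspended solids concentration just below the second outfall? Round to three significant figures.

68.1 mg/L

Mixed concentration C = ΣQC/ΣQ = (2.240·24.00 + 0.1100·460.0) / 2.350 = 104.4/2.350 = 44.41 mg/L; combined flow 2.350 m³/s.
Applying C = C₀e^(−kt): 44.41 × 0.5930 = 26.34 mg/L.
At the second outfall, C = (2.350·26.34 + 0.3200·375.0) / (2.350 + 0.3200) = 68.12 mg/L.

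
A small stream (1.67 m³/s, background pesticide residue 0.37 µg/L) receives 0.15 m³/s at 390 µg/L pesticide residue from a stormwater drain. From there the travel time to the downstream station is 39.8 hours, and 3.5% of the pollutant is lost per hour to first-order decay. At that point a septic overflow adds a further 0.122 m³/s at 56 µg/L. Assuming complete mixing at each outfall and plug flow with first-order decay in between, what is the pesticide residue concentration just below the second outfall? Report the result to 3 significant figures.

10.9 µg/L

Mixed concentration C = ΣQC/ΣQ = (1.670·0.3700 + 0.1500·390.0) / 1.820 = 59.12/1.820 = 32.48 µg/L; combined flow 1.820 m³/s.
3.5%/h lost → k = −ln(1 − 0.035) = 0.03563 h⁻¹.
After decay, C = 32.48 × e^(−kt) = 32.48 × 0.2422 = 7.867 µg/L.
Second outfall: C = (1.820·7.867 + 0.1220·56.00)/1.942 = 10.89 µg/L.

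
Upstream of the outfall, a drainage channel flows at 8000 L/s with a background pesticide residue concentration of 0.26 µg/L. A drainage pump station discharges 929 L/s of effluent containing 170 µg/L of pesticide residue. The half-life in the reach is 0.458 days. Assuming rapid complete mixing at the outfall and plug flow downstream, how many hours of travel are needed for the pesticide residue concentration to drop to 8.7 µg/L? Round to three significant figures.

11.5 h

Mixed concentration C = ΣQC/ΣQ = (8000·0.2600 + 929.0·170.0) / 8929 = 160000/8929 = 17.92 µg/L.
Half-life 0.458 d → k = ln 2 / 0.458 = 1.513 d⁻¹.
17.92·exp(−k·t) = 8.7 → t = ln(17.92/8.7)/k = 41250 s = 11.46 h.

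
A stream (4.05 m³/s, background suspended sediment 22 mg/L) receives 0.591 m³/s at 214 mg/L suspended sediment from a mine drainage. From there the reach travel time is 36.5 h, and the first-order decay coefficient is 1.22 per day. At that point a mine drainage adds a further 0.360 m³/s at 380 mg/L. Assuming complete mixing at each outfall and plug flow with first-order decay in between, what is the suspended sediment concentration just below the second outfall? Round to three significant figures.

Mixed concentration C = ΣQC/ΣQ = (4.050·22.00 + 0.5910·214.0) / 4.641 = 215.6/4.641 = 46.45 mg/L; combined flow 4.641 m³/s.
Decay over the reach: 46.45·exp(−kt) = 46.45·0.1564 = 7.264 mg/L.
Second outfall: C = (4.641·7.264 + 0.3600·380.0)/5.001 = 34.10 mg/L.

34.1 mg/L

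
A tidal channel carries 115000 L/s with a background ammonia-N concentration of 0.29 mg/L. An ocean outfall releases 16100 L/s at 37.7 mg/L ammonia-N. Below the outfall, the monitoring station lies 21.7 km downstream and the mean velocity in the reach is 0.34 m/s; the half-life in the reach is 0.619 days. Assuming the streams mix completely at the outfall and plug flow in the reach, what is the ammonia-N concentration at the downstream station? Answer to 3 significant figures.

2.14 mg/L

Conservation of mass: C = (115000·0.2900 + 16100·37.70) / 131100 = 640300/131100 = 4.884 mg/L.
Travel time t = 21.7·1000 / 0.34 = 63820 s = 17.73 h.
Half-life 0.619 d → k = ln 2 / 0.619 = 1.120 d⁻¹.
First-order decay: C = 4.884·exp(−k·t) = 4.884·0.4373 = 2.136 mg/L.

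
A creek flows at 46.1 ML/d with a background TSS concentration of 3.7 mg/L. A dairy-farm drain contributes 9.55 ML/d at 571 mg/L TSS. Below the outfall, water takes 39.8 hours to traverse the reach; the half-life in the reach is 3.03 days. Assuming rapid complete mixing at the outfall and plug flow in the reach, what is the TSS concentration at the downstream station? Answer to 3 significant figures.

Conservation of mass: C = (46.10·3.700 + 9.550·571.0) / 55.65 = 5624/55.65 = 101.1 mg/L.
Half-life 3.03 d → k = ln 2 / 3.03 = 0.2288 d⁻¹.
First-order decay: C = 101.1·exp(−k·t) = 101.1·0.6843 = 69.15 mg/L.

69.2 mg/L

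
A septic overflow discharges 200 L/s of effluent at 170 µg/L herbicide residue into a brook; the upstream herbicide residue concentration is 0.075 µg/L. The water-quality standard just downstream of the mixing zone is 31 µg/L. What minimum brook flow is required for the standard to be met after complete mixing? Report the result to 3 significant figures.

899 L/s

Set C_mix = 31: (Q·0.07500 + 200.0·170.0) / (Q + 200.0) = 31
→ Q = 200.0·(170.0 − 31)/(31 − 0.07500) = 898.9 L/s.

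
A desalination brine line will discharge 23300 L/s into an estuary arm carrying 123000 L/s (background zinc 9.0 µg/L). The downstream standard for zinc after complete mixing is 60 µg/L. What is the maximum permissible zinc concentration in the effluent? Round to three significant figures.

At the limit, (Qr·Cr + Qe·Cₑ)/(Qr + Qe) = 60:
Cₑ = (146300·60 − 123000·9.000) / 23300 = 329.2 µg/L.

329 µg/L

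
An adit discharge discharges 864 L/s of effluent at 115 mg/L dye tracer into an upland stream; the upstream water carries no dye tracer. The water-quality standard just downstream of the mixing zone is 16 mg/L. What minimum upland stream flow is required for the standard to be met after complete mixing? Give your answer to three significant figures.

Set C_mix = 16: (Q·0 + 864.0·115.0) / (Q + 864.0) = 16
→ Q = 864.0·(115.0 − 16)/(16 − 0) = 5346 L/s.

5350 L/s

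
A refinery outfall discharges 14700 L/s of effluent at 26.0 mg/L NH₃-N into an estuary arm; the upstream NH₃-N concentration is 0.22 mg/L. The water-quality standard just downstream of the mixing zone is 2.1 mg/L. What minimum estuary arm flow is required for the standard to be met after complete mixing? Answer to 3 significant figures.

187000 L/s

Set C_mix = 2.1: (Q·0.2200 + 14700·26.00) / (Q + 14700) = 2.1
→ Q = 14700·(26.00 − 2.1)/(2.1 − 0.2200) = 186900 L/s.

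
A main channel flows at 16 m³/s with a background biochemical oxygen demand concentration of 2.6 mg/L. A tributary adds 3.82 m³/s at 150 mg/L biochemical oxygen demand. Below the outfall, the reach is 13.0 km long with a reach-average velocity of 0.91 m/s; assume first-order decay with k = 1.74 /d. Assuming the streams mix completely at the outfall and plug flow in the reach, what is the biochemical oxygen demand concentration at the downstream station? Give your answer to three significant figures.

After mixing, C = (16.00·2.600 + 3.820·150.0) / 19.82 = 614.6/19.82 = 31.01 mg/L.
Travel time t = 13.0·1000 / 0.91 = 14290 s = 3.968 h.
After decay, C = 31.01 × e^(−kt) = 31.01 × 0.7500 = 23.26 mg/L.

23.3 mg/L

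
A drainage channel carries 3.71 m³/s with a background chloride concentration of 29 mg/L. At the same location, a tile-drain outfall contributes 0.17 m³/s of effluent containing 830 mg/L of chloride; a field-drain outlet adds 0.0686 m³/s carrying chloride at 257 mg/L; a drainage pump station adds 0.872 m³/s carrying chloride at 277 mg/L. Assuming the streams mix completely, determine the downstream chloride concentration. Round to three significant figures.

105 mg/L

Mass balance: C = (3.710·29.00 + 0.1700·830.0 + 0.06860·257.0 + 0.8720·277.0) / 4.821 = 507.9/4.821 = 105.4 mg/L.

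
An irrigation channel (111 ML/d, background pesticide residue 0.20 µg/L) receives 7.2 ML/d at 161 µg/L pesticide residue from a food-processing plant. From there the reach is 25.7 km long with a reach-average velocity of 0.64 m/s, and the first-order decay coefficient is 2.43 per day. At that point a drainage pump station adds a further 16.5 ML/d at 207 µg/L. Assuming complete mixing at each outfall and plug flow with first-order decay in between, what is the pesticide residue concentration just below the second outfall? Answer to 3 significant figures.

After mixing, C = (111.0·0.2000 + 7.200·161.0) / 118.2 = 1181/118.2 = 9.995 µg/L; combined flow 118.2 ML/d.
Travel time t = 25.7·1000 / 0.64 = 40160 s = 11.15 h.
Decay over the reach: 9.995·exp(−kt) = 9.995·0.3232 = 3.231 µg/L.
Second outfall: C = (118.2·3.231 + 16.50·207.0)/134.7 = 28.19 µg/L.

28.2 µg/L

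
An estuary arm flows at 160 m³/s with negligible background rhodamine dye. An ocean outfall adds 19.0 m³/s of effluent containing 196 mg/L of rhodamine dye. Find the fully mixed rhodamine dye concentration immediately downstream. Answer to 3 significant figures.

Flow-weighted average: C = (160.0·0 + 19.00·196.0) / 179.0 = 3724/179.0 = 20.80 mg/L.

20.8 mg/L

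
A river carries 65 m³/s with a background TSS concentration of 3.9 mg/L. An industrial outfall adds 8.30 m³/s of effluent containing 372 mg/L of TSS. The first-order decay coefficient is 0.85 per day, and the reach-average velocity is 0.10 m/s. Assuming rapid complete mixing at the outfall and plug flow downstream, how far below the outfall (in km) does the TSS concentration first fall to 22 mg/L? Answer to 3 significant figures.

7.40 km

Mixed concentration C = ΣQC/ΣQ = (65.00·3.900 + 8.300·372.0) / 73.30 = 3341/73.30 = 45.58 mg/L.
Set 45.58·exp(−k·t) = 22 → t = ln(45.58/22)/k = 74050 s = 20.57 h.
Distance = v·t = 0.10·74050 = 7405 m = 7.405 km.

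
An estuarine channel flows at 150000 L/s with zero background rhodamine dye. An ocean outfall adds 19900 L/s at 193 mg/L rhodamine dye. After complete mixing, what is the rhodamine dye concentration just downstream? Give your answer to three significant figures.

22.6 mg/L

Flow-weighted average: C = (150000·0 + 19900·193.0) / 169900 = 3841000/169900 = 22.61 mg/L.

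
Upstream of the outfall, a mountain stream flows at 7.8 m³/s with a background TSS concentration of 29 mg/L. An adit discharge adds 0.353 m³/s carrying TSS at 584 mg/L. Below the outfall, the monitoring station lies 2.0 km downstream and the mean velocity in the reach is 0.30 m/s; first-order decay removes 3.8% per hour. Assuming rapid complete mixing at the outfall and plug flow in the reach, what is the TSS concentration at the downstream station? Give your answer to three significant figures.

49.4 mg/L

Flow-weighted average: C = (7.800·29.00 + 0.3530·584.0) / 8.153 = 432.4/8.153 = 53.03 mg/L.
Travel time t = 2.0·1000 / 0.30 = 6667 s = 1.852 h.
3.8%/h lost → k = −ln(1 − 0.038) = 0.03874 h⁻¹.
First-order decay: C = 53.03·exp(−k·t) = 53.03·0.9308 = 49.36 mg/L.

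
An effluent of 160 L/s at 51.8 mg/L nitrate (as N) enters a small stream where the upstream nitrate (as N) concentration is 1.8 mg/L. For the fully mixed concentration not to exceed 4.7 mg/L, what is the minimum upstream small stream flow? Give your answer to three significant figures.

Set C_mix = 4.7: (Q·1.800 + 160.0·51.80) / (Q + 160.0) = 4.7
→ Q = 160.0·(51.80 − 4.7)/(4.7 − 1.800) = 2599 L/s.

2600 L/s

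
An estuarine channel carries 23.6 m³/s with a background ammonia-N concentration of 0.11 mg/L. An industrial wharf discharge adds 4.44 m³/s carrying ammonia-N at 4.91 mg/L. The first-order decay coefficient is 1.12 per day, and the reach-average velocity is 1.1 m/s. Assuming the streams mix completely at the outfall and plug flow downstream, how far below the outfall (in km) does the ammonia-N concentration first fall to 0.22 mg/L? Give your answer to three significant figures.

Mixed concentration C = ΣQC/ΣQ = (23.60·0.1100 + 4.440·4.910) / 28.04 = 24.40/28.04 = 0.8701 mg/L.
Set 0.8701·exp(−k·t) = 0.22 → t = ln(0.8701/0.22)/k = 106100 s = 29.46 h.
Distance = v·t = 1.1·106100 = 116700 m = 116.7 km.

117 km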